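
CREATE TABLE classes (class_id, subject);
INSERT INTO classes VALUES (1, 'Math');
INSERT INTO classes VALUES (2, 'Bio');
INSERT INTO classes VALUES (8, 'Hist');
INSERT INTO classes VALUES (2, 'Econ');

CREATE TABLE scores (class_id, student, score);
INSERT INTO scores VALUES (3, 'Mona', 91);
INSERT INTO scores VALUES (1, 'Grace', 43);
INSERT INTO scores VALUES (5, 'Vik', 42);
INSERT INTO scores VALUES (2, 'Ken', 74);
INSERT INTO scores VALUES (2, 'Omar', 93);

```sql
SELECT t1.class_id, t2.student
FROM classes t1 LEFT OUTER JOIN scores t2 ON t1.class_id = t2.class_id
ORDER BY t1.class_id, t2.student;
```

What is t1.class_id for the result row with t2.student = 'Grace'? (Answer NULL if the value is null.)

1

LEFT JOIN keeps every row from `classes`; unmatched rows get NULL for `scores`'s columns.
Matching on t1.class_id = t2.class_id.
- t1[0] class_id=1 → 1 match(es) in t2 → 1 row(s).
- t1[1] class_id=2 → 2 match(es) in t2 → 2 row(s).
- t1[2] class_id=8 → no match; kept with NULLs on the t2 side.
- t1[3] class_id=2 → 2 match(es) in t2 → 2 row(s).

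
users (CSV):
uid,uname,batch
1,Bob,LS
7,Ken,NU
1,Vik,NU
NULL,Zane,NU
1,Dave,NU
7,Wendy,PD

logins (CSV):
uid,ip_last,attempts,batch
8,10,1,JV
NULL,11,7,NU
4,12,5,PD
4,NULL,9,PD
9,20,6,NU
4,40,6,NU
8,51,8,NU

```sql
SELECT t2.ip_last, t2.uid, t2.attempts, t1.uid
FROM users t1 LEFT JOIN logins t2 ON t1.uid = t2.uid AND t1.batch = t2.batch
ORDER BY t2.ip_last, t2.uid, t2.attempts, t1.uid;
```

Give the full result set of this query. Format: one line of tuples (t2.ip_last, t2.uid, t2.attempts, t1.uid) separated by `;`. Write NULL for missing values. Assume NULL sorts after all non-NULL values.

(NULL, NULL, NULL, 1); (NULL, NULL, NULL, 1); (NULL, NULL, NULL, 1); (NULL, NULL, NULL, 7); (NULL, NULL, NULL, 7); (NULL, NULL, NULL, NULL)

LEFT JOIN keeps every row from `users`; unmatched rows get NULL for `logins`'s columns.
Matching on t1.uid = t2.uid AND t1.batch = t2.batch. A NULL in a compared column never satisfies the condition.
- t1 row (uid=1, batch=LS): no match → kept, t2 columns NULL.
- t1 row (uid=7, batch=NU): no match → kept, t2 columns NULL.
- t1 row (uid=1, batch=NU): no match → kept, t2 columns NULL.
- t1 row (uid=NULL, batch=NU): no match → kept, t2 columns NULL.
- t1 row (uid=1, batch=NU): no match → kept, t2 columns NULL.
- t1 row (uid=7, batch=PD): no match → kept, t2 columns NULL.
After projecting and ordering:
t2.ip_last | t2.uid | t2.attempts | t1.uid
NULL | NULL | NULL | 1
NULL | NULL | NULL | 1
NULL | NULL | NULL | 1
NULL | NULL | NULL | 7
NULL | NULL | NULL | 7
NULL | NULL | NULL | NULL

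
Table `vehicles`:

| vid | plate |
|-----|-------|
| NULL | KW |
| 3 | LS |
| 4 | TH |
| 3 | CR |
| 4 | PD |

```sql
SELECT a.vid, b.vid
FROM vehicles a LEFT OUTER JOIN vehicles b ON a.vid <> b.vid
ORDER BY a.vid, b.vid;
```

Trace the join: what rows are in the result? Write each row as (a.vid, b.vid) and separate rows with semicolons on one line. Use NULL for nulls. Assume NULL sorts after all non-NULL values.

LEFT JOIN keeps every row from `vehicles a`; unmatched rows get NULL for `vehicles b`'s columns.
Matching on a.vid <> b.vid. A NULL in a compared column never satisfies the condition.
- a row (vid=NULL): no match → kept, b columns NULL.
- a row (vid=3): matches 2 b row(s) → 2 output row(s).
- a row (vid=4): matches 2 b row(s) → 2 output row(s).
- a row (vid=3): matches 2 b row(s) → 2 output row(s).
- a row (vid=4): matches 2 b row(s) → 2 output row(s).
After projecting and ordering:
a.vid | b.vid
3 | 4
3 | 4
3 | 4
3 | 4
4 | 3
4 | 3
4 | 3
4 | 3
NULL | NULL

(3, 4); (3, 4); (3, 4); (3, 4); (4, 3); (4, 3); (4, 3); (4, 3); (NULL, NULL)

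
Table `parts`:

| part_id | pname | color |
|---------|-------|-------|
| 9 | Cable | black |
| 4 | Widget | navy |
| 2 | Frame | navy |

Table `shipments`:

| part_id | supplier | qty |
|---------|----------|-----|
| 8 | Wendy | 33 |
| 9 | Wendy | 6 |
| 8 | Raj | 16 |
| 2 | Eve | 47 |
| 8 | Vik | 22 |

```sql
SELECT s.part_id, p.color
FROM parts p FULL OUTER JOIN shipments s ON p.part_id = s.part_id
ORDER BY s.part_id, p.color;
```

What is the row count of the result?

FULL OUTER JOIN keeps every row from both sides; unmatched rows get NULL for the other side's columns.
Matching on p.part_id = s.part_id.
- p[0] part_id=9 → 1 match(es) in s → 1 row(s).
- p[1] part_id=4 → no match; kept with NULLs on the s side.
- p[2] part_id=2 → 1 match(es) in s → 1 row(s).
- plus 3 unmatched s row(s), each kept with NULL p columns.
Total: 2 matched + 4 padded = 6 rows.

6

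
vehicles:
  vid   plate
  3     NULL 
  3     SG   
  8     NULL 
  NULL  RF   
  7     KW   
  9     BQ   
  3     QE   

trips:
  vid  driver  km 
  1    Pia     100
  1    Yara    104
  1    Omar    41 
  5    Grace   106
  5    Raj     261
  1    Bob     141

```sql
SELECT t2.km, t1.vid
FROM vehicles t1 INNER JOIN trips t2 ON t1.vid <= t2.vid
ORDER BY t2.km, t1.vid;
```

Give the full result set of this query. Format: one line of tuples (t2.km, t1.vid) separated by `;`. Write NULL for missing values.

(106, 3); (106, 3); (106, 3); (261, 3); (261, 3); (261, 3)

INNER JOIN keeps only pairs where the ON condition holds.
Matching on t1.vid <= t2.vid. A NULL in a compared column never satisfies the condition.
- t1 row (vid=3): matches 2 t2 row(s) → 2 output row(s).
- t1 row (vid=3): matches 2 t2 row(s) → 2 output row(s).
- t1 row (vid=8): no match → dropped.
- t1 row (vid=NULL): no match → dropped.
- t1 row (vid=7): no match → dropped.
- t1 row (vid=9): no match → dropped.
- t1 row (vid=3): matches 2 t2 row(s) → 2 output row(s).
After projecting and ordering:
t2.km | t1.vid
106 | 3
106 | 3
106 | 3
261 | 3
261 | 3
261 | 3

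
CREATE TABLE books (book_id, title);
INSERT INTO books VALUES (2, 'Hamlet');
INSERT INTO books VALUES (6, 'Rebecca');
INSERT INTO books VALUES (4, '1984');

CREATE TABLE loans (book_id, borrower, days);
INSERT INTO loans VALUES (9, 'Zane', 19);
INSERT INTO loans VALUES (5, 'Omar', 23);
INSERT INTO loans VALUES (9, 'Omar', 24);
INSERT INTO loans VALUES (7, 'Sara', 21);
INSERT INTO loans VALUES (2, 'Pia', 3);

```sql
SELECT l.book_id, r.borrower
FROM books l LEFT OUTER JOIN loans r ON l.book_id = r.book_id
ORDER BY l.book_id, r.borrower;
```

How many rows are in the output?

3

LEFT JOIN keeps every row from `books`; unmatched rows get NULL for `loans`'s columns.
Matching on l.book_id = r.book_id.
Matched pairs: 1; unmatched l rows kept: 2.
Total: 1 matched + 2 padded = 3 rows.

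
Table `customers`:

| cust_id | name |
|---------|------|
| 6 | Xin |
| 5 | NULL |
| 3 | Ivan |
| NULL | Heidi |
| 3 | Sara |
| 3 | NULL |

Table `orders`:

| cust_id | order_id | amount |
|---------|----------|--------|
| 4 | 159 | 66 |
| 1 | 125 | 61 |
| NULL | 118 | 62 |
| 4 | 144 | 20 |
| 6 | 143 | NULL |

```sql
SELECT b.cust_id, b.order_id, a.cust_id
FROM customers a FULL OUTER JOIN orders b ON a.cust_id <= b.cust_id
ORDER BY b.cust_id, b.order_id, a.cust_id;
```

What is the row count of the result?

14

FULL OUTER JOIN keeps every row from both sides; unmatched rows get NULL for the other side's columns.
Matching on a.cust_id <= b.cust_id. A NULL in a compared column never satisfies the condition.
Matched pairs: 11; unmatched a rows kept: 1; unmatched b rows kept: 2.
Total: 11 matched + 3 padded = 14 rows.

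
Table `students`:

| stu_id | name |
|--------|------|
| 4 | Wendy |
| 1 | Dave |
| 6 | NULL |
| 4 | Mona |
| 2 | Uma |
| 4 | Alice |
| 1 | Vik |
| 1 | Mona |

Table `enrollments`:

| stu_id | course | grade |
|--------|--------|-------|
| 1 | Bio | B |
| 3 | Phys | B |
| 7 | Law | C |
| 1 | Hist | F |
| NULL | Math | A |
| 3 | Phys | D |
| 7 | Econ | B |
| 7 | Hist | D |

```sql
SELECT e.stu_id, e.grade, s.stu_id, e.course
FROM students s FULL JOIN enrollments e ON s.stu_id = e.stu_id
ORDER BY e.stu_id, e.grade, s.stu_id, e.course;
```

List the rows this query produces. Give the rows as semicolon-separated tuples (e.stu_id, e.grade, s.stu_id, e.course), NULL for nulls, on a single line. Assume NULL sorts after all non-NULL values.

FULL OUTER JOIN keeps every row from both sides; unmatched rows get NULL for the other side's columns.
Matching on s.stu_id = e.stu_id. A NULL in a compared column never satisfies the condition.
Matched pairs: 6; unmatched s rows kept: 5; unmatched e rows kept: 6.

(1, B, 1, Bio); (1, B, 1, Bio); (1, B, 1, Bio); (1, F, 1, Hist); (1, F, 1, Hist); (1, F, 1, Hist); (3, B, NULL, Phys); (3, D, NULL, Phys); (7, B, NULL, Econ); (7, C, NULL, Law); (7, D, NULL, Hist); (NULL, A, NULL, Math); (NULL, NULL, 2, NULL); (NULL, NULL, 4, NULL); (NULL, NULL, 4, NULL); (NULL, NULL, 4, NULL); (NULL, NULL, 6, NULL)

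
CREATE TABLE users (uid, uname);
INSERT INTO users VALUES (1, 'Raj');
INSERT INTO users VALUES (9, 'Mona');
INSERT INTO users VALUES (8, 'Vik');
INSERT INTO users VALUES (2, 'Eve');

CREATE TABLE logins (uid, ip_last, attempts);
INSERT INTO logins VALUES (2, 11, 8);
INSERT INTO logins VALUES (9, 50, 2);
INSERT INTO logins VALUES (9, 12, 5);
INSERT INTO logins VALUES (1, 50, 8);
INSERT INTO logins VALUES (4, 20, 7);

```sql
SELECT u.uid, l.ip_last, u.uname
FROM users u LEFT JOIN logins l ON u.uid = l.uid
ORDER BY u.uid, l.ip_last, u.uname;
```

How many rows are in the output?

5

LEFT JOIN keeps every row from `users`; unmatched rows get NULL for `logins`'s columns.
Matching on u.uid = l.uid.
- uid=1: 1 matching l row(s), so 1 row(s) emitted.
- uid=9: 2 matching l row(s), so 2 row(s) emitted.
- uid=8: no l row matches, row kept with l columns NULL.
- uid=2: 1 matching l row(s), so 1 row(s) emitted.
Total: 4 matched + 1 padded = 5 rows.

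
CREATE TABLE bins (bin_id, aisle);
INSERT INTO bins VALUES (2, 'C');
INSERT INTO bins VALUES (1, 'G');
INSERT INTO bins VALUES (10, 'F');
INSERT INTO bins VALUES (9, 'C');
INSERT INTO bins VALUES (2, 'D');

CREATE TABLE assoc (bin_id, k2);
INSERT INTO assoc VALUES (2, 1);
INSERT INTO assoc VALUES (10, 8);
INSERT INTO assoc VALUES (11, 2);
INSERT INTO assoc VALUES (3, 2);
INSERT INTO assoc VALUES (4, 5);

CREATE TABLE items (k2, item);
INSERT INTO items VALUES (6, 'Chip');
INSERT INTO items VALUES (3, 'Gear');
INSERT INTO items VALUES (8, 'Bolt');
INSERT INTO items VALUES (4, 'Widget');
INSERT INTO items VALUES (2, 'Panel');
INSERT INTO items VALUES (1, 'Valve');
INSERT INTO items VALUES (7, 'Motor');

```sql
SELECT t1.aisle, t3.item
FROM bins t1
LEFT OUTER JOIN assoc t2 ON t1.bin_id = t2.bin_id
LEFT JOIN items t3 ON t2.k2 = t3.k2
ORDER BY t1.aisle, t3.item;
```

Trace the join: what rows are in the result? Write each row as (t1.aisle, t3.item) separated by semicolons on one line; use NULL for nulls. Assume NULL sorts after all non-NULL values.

Step 1 — t1 LEFT JOIN t2 on bin_id → 5 row(s).
Then LEFT JOIN `items t3` on k2: each of those 5 rows is kept; rows whose t2.k2 has no match in t3 get NULL for t3's columns.

(C, Valve); (C, NULL); (D, Valve); (F, Bolt); (G, NULL)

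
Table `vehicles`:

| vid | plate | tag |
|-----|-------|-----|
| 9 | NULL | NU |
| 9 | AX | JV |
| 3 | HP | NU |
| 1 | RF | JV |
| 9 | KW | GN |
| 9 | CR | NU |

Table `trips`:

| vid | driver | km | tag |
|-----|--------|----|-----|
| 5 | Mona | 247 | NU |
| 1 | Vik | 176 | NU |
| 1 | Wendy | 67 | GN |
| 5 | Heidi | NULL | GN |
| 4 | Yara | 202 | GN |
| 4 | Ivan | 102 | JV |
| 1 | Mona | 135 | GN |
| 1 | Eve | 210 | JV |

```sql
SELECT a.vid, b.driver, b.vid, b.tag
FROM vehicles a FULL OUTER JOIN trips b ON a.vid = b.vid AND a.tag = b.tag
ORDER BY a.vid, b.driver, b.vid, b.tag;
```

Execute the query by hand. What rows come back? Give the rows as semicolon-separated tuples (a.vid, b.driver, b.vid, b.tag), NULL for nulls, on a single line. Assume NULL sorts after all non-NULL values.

FULL OUTER JOIN keeps every row from both sides; unmatched rows get NULL for the other side's columns.
Matching on a.vid = b.vid AND a.tag = b.tag.
Matched pairs: 1; unmatched a rows kept: 5; unmatched b rows kept: 7.

(1, Eve, 1, JV); (3, NULL, NULL, NULL); (9, NULL, NULL, NULL); (9, NULL, NULL, NULL); (9, NULL, NULL, NULL); (9, NULL, NULL, NULL); (NULL, Heidi, 5, GN); (NULL, Ivan, 4, JV); (NULL, Mona, 1, GN); (NULL, Mona, 5, NU); (NULL, Vik, 1, NU); (NULL, Wendy, 1, GN); (NULL, Yara, 4, GN)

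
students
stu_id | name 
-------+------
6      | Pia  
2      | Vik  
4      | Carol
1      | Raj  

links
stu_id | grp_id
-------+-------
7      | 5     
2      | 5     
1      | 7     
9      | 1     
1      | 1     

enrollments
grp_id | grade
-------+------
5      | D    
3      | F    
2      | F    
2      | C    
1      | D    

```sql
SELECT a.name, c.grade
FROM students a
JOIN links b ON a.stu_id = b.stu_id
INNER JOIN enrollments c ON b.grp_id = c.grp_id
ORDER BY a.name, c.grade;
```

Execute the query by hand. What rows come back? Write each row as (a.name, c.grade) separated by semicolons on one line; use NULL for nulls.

Evaluate left to right. First `students a INNER JOIN links b` on stu_id: 3 row(s).
Then INNER JOIN `enrollments c` on grp_id: keep only rows whose b.grp_id appears in c.

(Raj, D); (Vik, D)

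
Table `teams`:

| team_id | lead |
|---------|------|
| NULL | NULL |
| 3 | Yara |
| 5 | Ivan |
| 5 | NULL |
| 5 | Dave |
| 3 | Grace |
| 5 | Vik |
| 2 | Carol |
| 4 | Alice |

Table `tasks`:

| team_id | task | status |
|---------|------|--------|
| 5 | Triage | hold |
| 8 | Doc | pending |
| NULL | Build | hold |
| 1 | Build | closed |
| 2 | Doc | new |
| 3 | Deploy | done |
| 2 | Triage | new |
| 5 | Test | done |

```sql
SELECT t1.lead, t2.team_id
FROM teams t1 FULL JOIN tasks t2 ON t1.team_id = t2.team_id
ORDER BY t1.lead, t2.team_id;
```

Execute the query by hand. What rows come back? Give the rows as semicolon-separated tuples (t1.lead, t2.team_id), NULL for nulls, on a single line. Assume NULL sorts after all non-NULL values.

FULL OUTER JOIN keeps every row from both sides; unmatched rows get NULL for the other side's columns.
Matching on t1.team_id = t2.team_id. A NULL in a compared column never satisfies the condition.
- t1 (team_id=NULL) has no partner → padded with NULL.
- t1 (team_id=3) pairs with 1 row(s) of t2.
- t1 (team_id=5) pairs with 2 row(s) of t2.
- t1 (team_id=5) pairs with 2 row(s) of t2.
- t1 (team_id=5) pairs with 2 row(s) of t2.
- t1 (team_id=3) pairs with 1 row(s) of t2.
- t1 (team_id=5) pairs with 2 row(s) of t2.
- t1 (team_id=2) pairs with 2 row(s) of t2.
- t1 (team_id=4) has no partner → padded with NULL.
- plus 3 unmatched t2 row(s), each kept with NULL t1 columns.

(Alice, NULL); (Carol, 2); (Carol, 2); (Dave, 5); (Dave, 5); (Grace, 3); (Ivan, 5); (Ivan, 5); (Vik, 5); (Vik, 5); (Yara, 3); (NULL, 1); (NULL, 5); (NULL, 5); (NULL, 8); (NULL, NULL); (NULL, NULL)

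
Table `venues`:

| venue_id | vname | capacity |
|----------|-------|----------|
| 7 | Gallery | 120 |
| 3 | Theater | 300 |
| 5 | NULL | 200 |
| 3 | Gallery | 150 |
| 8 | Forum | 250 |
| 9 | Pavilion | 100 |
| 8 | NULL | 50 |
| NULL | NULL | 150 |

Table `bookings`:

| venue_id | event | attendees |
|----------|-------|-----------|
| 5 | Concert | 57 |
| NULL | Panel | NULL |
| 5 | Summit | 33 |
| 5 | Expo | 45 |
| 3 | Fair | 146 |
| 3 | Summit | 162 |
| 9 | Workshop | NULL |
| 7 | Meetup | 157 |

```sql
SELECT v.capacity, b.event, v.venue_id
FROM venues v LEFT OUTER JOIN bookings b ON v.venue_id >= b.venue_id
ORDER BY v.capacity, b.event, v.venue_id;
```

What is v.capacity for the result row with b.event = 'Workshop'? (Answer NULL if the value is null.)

100

LEFT JOIN keeps every row from `venues`; unmatched rows get NULL for `bookings`'s columns.
Matching on v.venue_id >= b.venue_id. A NULL in a compared column never satisfies the condition.
- venue_id=7: 6 matching b row(s), so 6 row(s) emitted.
- venue_id=3: 2 matching b row(s), so 2 row(s) emitted.
- venue_id=5: 5 matching b row(s), so 5 row(s) emitted.
- venue_id=3: 2 matching b row(s), so 2 row(s) emitted.
- venue_id=8: 6 matching b row(s), so 6 row(s) emitted.
- venue_id=9: 7 matching b row(s), so 7 row(s) emitted.
- venue_id=8: 6 matching b row(s), so 6 row(s) emitted.
- venue_id=NULL: no b row matches, row kept with b columns NULL.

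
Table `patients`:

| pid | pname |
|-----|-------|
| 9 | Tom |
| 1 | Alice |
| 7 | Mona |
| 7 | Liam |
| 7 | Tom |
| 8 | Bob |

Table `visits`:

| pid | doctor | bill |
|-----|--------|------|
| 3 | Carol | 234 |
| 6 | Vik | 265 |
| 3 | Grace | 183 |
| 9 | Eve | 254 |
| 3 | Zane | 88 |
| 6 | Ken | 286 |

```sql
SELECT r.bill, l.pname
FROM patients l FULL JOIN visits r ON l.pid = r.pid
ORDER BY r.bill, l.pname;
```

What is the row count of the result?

11

FULL OUTER JOIN keeps every row from both sides; unmatched rows get NULL for the other side's columns.
Matching on l.pid = r.pid.
- l row (pid=9): matches 1 r row(s) → 1 output row(s).
- l row (pid=1): no match → kept, r columns NULL.
- l row (pid=7): no match → kept, r columns NULL.
- l row (pid=7): no match → kept, r columns NULL.
- l row (pid=7): no match → kept, r columns NULL.
- l row (pid=8): no match → kept, r columns NULL.
- plus 5 unmatched r row(s), each kept with NULL l columns.
Total: 1 matched + 10 padded = 11 rows.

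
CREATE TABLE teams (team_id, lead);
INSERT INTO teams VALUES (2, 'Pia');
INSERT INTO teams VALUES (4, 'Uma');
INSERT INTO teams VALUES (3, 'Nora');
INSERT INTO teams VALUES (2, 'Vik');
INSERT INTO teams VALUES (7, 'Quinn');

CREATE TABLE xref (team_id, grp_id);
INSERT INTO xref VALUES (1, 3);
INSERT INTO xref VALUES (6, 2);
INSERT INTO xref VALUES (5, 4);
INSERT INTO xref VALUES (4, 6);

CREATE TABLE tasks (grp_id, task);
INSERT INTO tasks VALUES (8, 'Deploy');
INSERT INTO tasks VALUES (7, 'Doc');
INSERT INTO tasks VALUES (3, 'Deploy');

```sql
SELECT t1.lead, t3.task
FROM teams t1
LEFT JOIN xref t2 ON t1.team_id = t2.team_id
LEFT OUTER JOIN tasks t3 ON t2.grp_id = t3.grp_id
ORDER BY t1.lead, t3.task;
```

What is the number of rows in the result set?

Joins associate left-to-right: teams LEFT JOIN xref on team_id gives 5 intermediate row(s).
Then LEFT JOIN `tasks t3` on grp_id: each of those 5 rows is kept; rows whose t2.grp_id has no match in t3 get NULL for t3's columns.
Result: 5 row(s).

5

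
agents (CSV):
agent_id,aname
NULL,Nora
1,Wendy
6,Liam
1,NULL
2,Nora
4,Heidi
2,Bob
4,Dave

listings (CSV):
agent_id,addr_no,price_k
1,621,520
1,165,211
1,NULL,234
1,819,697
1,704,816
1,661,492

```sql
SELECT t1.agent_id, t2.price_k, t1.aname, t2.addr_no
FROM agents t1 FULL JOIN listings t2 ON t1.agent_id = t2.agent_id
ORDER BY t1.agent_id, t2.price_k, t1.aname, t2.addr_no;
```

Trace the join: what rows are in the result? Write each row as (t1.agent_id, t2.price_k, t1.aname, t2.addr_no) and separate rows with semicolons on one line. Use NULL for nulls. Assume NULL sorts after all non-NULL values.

FULL OUTER JOIN keeps every row from both sides; unmatched rows get NULL for the other side's columns.
Matching on t1.agent_id = t2.agent_id. A NULL in a compared column never satisfies the condition.
Matched pairs: 12; unmatched t1 rows kept: 6; unmatched t2 rows kept: 0.

(1, 211, Wendy, 165); (1, 211, NULL, 165); (1, 234, Wendy, NULL); (1, 234, NULL, NULL); (1, 492, Wendy, 661); (1, 492, NULL, 661); (1, 520, Wendy, 621); (1, 520, NULL, 621); (1, 697, Wendy, 819); (1, 697, NULL, 819); (1, 816, Wendy, 704); (1, 816, NULL, 704); (2, NULL, Bob, NULL); (2, NULL, Nora, NULL); (4, NULL, Dave, NULL); (4, NULL, Heidi, NULL); (6, NULL, Liam, NULL); (NULL, NULL, Nora, NULL)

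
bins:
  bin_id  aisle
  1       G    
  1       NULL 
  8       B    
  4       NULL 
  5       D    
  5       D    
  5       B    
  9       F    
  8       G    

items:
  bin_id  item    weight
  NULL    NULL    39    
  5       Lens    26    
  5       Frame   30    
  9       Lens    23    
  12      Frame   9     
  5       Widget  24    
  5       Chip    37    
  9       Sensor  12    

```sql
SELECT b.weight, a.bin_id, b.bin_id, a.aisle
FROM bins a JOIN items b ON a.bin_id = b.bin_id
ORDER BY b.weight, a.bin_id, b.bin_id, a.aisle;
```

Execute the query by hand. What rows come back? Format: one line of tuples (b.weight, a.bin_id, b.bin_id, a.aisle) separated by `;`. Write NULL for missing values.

INNER JOIN keeps only pairs where the ON condition holds.
Matching on a.bin_id = b.bin_id. A NULL in a compared column never satisfies the condition.
- a[0] bin_id=1 → no match; dropped.
- a[1] bin_id=1 → no match; dropped.
- a[2] bin_id=8 → no match; dropped.
- a[3] bin_id=4 → no match; dropped.
- a[4] bin_id=5 → 4 match(es) in b → 4 row(s).
- a[5] bin_id=5 → 4 match(es) in b → 4 row(s).
- a[6] bin_id=5 → 4 match(es) in b → 4 row(s).
- a[7] bin_id=9 → 2 match(es) in b → 2 row(s).
- a[8] bin_id=8 → no match; dropped.

(12, 9, 9, F); (23, 9, 9, F); (24, 5, 5, B); (24, 5, 5, D); (24, 5, 5, D); (26, 5, 5, B); (26, 5, 5, D); (26, 5, 5, D); (30, 5, 5, B); (30, 5, 5, D); (30, 5, 5, D); (37, 5, 5, B); (37, 5, 5, D); (37, 5, 5, D)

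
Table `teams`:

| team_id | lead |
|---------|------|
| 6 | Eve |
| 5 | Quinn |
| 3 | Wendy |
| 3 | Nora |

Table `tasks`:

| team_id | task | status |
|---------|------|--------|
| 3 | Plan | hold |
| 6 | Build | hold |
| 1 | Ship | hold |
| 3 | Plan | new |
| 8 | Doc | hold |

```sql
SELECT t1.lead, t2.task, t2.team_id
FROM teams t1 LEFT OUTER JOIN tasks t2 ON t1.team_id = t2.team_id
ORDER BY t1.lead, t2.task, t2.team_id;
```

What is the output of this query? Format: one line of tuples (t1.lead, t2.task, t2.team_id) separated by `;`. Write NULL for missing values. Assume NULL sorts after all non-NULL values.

(Eve, Build, 6); (Nora, Plan, 3); (Nora, Plan, 3); (Quinn, NULL, NULL); (Wendy, Plan, 3); (Wendy, Plan, 3)

LEFT JOIN keeps every row from `teams`; unmatched rows get NULL for `tasks`'s columns.
Matching on t1.team_id = t2.team_id.
Matched pairs: 5; unmatched t1 rows kept: 1.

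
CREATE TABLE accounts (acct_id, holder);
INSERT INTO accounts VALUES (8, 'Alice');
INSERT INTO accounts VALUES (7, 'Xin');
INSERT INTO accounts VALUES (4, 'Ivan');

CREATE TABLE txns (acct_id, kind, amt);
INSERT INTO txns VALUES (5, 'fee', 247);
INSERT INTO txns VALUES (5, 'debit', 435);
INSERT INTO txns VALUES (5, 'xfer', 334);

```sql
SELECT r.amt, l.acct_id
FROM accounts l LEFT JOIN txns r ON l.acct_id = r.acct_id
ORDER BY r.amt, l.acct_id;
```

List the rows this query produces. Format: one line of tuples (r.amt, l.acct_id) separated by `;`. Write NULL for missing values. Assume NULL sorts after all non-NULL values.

LEFT JOIN keeps every row from `accounts`; unmatched rows get NULL for `txns`'s columns.
Matching on l.acct_id = r.acct_id.
Matched pairs: 0; unmatched l rows kept: 3.

(NULL, 4); (NULL, 7); (NULL, 8)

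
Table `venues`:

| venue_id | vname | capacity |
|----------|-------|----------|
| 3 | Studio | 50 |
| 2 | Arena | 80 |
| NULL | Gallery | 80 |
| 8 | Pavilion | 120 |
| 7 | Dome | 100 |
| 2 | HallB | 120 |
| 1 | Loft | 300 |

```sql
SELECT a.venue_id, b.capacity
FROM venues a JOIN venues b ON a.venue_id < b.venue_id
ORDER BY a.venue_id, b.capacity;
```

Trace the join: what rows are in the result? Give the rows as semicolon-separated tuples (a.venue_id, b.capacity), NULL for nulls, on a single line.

(1, 50); (1, 80); (1, 100); (1, 120); (1, 120); (2, 50); (2, 50); (2, 100); (2, 100); (2, 120); (2, 120); (3, 100); (3, 120); (7, 120)

INNER JOIN keeps only pairs where the ON condition holds.
Matching on a.venue_id < b.venue_id. A NULL in a compared column never satisfies the condition.
- venue_id=3: 2 matching b row(s), so 2 row(s) emitted.
- venue_id=2: 3 matching b row(s), so 3 row(s) emitted.
- venue_id=NULL: no matching b row, dropped.
- venue_id=8: no matching b row, dropped.
- venue_id=7: 1 matching b row(s), so 1 row(s) emitted.
- venue_id=2: 3 matching b row(s), so 3 row(s) emitted.
- venue_id=1: 5 matching b row(s), so 5 row(s) emitted.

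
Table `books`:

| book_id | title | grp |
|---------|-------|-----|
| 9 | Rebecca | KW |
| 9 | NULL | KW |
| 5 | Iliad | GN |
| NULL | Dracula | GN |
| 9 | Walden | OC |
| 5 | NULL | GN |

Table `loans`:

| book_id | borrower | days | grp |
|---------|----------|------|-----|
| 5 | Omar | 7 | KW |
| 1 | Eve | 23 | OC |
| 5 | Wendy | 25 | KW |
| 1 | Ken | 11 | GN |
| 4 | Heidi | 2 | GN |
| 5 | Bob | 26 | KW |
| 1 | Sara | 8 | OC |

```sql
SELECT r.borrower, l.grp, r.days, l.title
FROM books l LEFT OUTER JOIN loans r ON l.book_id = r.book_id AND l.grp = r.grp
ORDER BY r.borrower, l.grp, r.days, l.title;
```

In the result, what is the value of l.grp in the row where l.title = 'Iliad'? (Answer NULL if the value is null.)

LEFT JOIN keeps every row from `books`; unmatched rows get NULL for `loans`'s columns.
Matching on l.book_id = r.book_id AND l.grp = r.grp. A NULL in a compared column never satisfies the condition.
- book_id=9, grp=KW: no r row matches, row kept with r columns NULL.
- book_id=9, grp=KW: no r row matches, row kept with r columns NULL.
- book_id=5, grp=GN: no r row matches, row kept with r columns NULL.
- book_id=NULL, grp=GN: no r row matches, row kept with r columns NULL.
- book_id=9, grp=OC: no r row matches, row kept with r columns NULL.
- book_id=5, grp=GN: no r row matches, row kept with r columns NULL.

GN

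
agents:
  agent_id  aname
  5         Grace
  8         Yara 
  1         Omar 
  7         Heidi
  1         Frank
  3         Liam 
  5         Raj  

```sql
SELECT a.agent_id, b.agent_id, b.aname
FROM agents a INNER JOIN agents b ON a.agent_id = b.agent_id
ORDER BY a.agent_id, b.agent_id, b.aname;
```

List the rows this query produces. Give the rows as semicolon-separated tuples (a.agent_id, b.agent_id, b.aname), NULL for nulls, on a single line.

(1, 1, Frank); (1, 1, Frank); (1, 1, Omar); (1, 1, Omar); (3, 3, Liam); (5, 5, Grace); (5, 5, Grace); (5, 5, Raj); (5, 5, Raj); (7, 7, Heidi); (8, 8, Yara)

INNER JOIN keeps only pairs where the ON condition holds.
Matching on a.agent_id = b.agent_id.
- a[0] agent_id=5 → 2 match(es) in b → 2 row(s).
- a[1] agent_id=8 → 1 match(es) in b → 1 row(s).
- a[2] agent_id=1 → 2 match(es) in b → 2 row(s).
- a[3] agent_id=7 → 1 match(es) in b → 1 row(s).
- a[4] agent_id=1 → 2 match(es) in b → 2 row(s).
- a[5] agent_id=3 → 1 match(es) in b → 1 row(s).
- a[6] agent_id=5 → 2 match(es) in b → 2 row(s).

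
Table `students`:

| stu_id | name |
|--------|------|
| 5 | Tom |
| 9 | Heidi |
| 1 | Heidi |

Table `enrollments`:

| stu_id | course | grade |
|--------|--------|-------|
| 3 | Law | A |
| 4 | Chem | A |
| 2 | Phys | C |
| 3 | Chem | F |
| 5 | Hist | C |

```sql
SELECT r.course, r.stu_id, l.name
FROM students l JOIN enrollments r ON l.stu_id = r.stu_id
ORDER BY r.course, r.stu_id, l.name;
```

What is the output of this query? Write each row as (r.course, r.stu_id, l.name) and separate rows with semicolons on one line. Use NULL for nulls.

(Hist, 5, Tom)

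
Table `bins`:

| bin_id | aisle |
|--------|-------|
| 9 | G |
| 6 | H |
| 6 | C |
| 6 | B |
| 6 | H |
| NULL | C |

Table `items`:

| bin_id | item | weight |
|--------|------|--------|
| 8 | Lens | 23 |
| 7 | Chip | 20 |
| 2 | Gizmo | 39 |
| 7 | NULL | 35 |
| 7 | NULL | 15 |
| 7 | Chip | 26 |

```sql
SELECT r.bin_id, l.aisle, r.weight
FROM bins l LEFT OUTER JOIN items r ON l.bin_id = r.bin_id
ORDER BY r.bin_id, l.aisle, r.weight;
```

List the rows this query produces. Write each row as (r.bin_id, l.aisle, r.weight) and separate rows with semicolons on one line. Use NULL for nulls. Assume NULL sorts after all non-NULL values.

(NULL, B, NULL); (NULL, C, NULL); (NULL, C, NULL); (NULL, G, NULL); (NULL, H, NULL); (NULL, H, NULL)

LEFT JOIN keeps every row from `bins`; unmatched rows get NULL for `items`'s columns.
Matching on l.bin_id = r.bin_id. A NULL in a compared column never satisfies the condition.
- l row (bin_id=9): no match → kept, r columns NULL.
- l row (bin_id=6): no match → kept, r columns NULL.
- l row (bin_id=6): no match → kept, r columns NULL.
- l row (bin_id=6): no match → kept, r columns NULL.
- l row (bin_id=6): no match → kept, r columns NULL.
- l row (bin_id=NULL): no match → kept, r columns NULL.
After projecting and ordering:
r.bin_id | l.aisle | r.weight
NULL | B | NULL
NULL | C | NULL
NULL | C | NULL
NULL | G | NULL
NULL | H | NULL
NULL | H | NULL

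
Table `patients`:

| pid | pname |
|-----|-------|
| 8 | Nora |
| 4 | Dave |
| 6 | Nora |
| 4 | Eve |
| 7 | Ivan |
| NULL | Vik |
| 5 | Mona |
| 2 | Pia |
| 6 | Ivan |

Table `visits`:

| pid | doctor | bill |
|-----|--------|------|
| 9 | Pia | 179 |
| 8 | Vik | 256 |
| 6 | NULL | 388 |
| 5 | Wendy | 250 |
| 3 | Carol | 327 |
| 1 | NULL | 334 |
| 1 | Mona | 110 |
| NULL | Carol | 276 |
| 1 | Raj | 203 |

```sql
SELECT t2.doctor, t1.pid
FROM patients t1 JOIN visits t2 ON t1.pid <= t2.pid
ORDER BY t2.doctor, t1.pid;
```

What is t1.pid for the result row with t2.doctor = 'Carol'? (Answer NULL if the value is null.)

INNER JOIN keeps only pairs where the ON condition holds.
Matching on t1.pid <= t2.pid. A NULL in a compared column never satisfies the condition.
- pid=8: 2 matching t2 row(s), so 2 row(s) emitted.
- pid=4: 4 matching t2 row(s), so 4 row(s) emitted.
- pid=6: 3 matching t2 row(s), so 3 row(s) emitted.
- pid=4: 4 matching t2 row(s), so 4 row(s) emitted.
- pid=7: 2 matching t2 row(s), so 2 row(s) emitted.
- pid=NULL: no matching t2 row, dropped.
- pid=5: 4 matching t2 row(s), so 4 row(s) emitted.
- pid=2: 5 matching t2 row(s), so 5 row(s) emitted.
- pid=6: 3 matching t2 row(s), so 3 row(s) emitted.

2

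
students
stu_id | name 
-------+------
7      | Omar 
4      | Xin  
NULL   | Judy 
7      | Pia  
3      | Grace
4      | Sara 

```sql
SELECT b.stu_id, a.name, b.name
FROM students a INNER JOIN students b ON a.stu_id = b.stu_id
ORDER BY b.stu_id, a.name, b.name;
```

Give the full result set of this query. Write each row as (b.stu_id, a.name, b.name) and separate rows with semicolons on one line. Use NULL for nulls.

(3, Grace, Grace); (4, Sara, Sara); (4, Sara, Xin); (4, Xin, Sara); (4, Xin, Xin); (7, Omar, Omar); (7, Omar, Pia); (7, Pia, Omar); (7, Pia, Pia)

INNER JOIN keeps only pairs where the ON condition holds.
Matching on a.stu_id = b.stu_id. A NULL in a compared column never satisfies the condition.
- a[0] stu_id=7 → 2 match(es) in b → 2 row(s).
- a[1] stu_id=4 → 2 match(es) in b → 2 row(s).
- a[2] stu_id=NULL → no match; dropped.
- a[3] stu_id=7 → 2 match(es) in b → 2 row(s).
- a[4] stu_id=3 → 1 match(es) in b → 1 row(s).
- a[5] stu_id=4 → 2 match(es) in b → 2 row(s).
After projecting and ordering:
b.stu_id | a.name | b.name
3 | Grace | Grace
4 | Sara | Sara
4 | Sara | Xin
4 | Xin | Sara
4 | Xin | Xin
7 | Omar | Omar
7 | Omar | Pia
7 | Pia | Omar
7 | Pia | Pia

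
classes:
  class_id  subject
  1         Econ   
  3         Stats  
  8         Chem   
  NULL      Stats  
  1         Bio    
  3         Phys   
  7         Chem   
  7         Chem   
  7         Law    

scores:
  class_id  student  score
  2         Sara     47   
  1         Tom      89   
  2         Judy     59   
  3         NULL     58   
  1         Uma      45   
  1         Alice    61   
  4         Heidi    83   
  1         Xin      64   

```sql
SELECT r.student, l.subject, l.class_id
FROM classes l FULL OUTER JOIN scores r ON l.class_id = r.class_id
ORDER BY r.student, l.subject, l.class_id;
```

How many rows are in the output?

18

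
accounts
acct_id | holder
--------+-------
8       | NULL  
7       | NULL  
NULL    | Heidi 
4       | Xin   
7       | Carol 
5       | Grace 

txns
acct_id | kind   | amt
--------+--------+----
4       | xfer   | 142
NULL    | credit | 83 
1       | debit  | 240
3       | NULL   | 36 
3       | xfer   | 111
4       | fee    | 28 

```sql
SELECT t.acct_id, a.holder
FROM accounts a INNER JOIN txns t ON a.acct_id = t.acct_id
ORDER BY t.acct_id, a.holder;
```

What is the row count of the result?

2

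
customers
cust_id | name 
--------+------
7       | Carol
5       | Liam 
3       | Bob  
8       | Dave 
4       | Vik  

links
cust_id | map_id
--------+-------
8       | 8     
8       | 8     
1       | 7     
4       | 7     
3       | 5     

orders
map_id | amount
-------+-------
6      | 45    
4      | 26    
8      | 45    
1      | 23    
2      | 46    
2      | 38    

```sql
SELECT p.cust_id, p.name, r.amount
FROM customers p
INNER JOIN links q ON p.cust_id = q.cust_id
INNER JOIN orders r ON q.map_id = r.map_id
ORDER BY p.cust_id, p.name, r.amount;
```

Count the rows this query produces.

Joins associate left-to-right: customers INNER JOIN links on cust_id gives 4 intermediate row(s).
Then INNER JOIN `orders r` on map_id: keep only rows whose q.map_id appears in r.
Result: 2 row(s).

2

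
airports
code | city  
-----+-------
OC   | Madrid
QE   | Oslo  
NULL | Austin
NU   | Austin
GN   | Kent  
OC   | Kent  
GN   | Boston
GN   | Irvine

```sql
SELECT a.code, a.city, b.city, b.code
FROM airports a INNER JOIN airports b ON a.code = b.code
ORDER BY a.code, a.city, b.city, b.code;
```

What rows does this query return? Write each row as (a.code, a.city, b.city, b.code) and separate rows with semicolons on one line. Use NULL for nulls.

(GN, Boston, Boston, GN); (GN, Boston, Irvine, GN); (GN, Boston, Kent, GN); (GN, Irvine, Boston, GN); (GN, Irvine, Irvine, GN); (GN, Irvine, Kent, GN); (GN, Kent, Boston, GN); (GN, Kent, Irvine, GN); (GN, Kent, Kent, GN); (NU, Austin, Austin, NU); (OC, Kent, Kent, OC); (OC, Kent, Madrid, OC); (OC, Madrid, Kent, OC); (OC, Madrid, Madrid, OC); (QE, Oslo, Oslo, QE)

INNER JOIN keeps only pairs where the ON condition holds.
Matching on a.code = b.code. A NULL in a compared column never satisfies the condition.
- a row (code=OC): matches 2 b row(s) → 2 output row(s).
- a row (code=QE): matches 1 b row(s) → 1 output row(s).
- a row (code=NULL): no match → dropped.
- a row (code=NU): matches 1 b row(s) → 1 output row(s).
- a row (code=GN): matches 3 b row(s) → 3 output row(s).
- a row (code=OC): matches 2 b row(s) → 2 output row(s).
- a row (code=GN): matches 3 b row(s) → 3 output row(s).
- a row (code=GN): matches 3 b row(s) → 3 output row(s).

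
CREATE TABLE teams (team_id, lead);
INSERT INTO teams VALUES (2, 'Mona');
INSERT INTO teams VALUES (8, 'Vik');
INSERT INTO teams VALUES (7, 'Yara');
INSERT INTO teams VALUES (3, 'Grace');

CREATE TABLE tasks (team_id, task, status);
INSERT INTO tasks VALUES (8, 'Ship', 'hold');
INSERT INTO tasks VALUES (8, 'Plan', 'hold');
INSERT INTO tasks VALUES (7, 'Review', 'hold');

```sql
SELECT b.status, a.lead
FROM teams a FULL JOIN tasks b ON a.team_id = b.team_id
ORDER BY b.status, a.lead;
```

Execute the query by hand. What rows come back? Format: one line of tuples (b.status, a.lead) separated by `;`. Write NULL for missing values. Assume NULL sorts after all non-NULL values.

FULL OUTER JOIN keeps every row from both sides; unmatched rows get NULL for the other side's columns.
Matching on a.team_id = b.team_id.
Matched pairs: 3; unmatched a rows kept: 2; unmatched b rows kept: 0.

(hold, Vik); (hold, Vik); (hold, Yara); (NULL, Grace); (NULL, Mona)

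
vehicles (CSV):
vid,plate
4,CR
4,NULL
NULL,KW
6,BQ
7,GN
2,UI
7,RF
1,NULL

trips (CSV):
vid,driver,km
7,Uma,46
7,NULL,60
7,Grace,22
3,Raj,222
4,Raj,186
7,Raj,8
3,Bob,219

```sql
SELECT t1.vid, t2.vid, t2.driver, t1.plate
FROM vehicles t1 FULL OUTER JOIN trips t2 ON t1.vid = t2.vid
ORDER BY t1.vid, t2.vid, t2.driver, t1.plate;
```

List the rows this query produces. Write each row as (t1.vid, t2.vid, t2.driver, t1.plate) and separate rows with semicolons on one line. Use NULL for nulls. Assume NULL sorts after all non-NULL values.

FULL OUTER JOIN keeps every row from both sides; unmatched rows get NULL for the other side's columns.
Matching on t1.vid = t2.vid. A NULL in a compared column never satisfies the condition.
- t1[0] vid=4 → 1 match(es) in t2 → 1 row(s).
- t1[1] vid=4 → 1 match(es) in t2 → 1 row(s).
- t1[2] vid=NULL → no match; kept with NULLs on the t2 side.
- t1[3] vid=6 → no match; kept with NULLs on the t2 side.
- t1[4] vid=7 → 4 match(es) in t2 → 4 row(s).
- t1[5] vid=2 → no match; kept with NULLs on the t2 side.
- t1[6] vid=7 → 4 match(es) in t2 → 4 row(s).
- t1[7] vid=1 → no match; kept with NULLs on the t2 side.
- 2 t2 row(s) had no t1 match → kept, t1 columns NULL.

(1, NULL, NULL, NULL); (2, NULL, NULL, UI); (4, 4, Raj, CR); (4, 4, Raj, NULL); (6, NULL, NULL, BQ); (7, 7, Grace, GN); (7, 7, Grace, RF); (7, 7, Raj, GN); (7, 7, Raj, RF); (7, 7, Uma, GN); (7, 7, Uma, RF); (7, 7, NULL, GN); (7, 7, NULL, RF); (NULL, 3, Bob, NULL); (NULL, 3, Raj, NULL); (NULL, NULL, NULL, KW)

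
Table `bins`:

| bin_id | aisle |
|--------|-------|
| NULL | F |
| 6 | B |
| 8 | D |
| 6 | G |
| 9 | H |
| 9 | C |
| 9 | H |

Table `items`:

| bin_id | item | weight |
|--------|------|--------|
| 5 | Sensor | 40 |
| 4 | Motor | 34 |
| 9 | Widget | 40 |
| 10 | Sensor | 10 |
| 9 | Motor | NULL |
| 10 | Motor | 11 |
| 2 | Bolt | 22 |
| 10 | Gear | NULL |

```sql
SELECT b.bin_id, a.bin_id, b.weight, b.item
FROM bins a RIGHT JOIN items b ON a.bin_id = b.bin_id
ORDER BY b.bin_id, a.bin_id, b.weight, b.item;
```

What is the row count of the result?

RIGHT JOIN keeps every row from `items`; unmatched rows get NULL for `bins`'s columns.
Matching on a.bin_id = b.bin_id. A NULL in a compared column never satisfies the condition.
Matched pairs: 6; unmatched b rows kept: 6.
Total: 6 matched + 6 padded = 12 rows.

12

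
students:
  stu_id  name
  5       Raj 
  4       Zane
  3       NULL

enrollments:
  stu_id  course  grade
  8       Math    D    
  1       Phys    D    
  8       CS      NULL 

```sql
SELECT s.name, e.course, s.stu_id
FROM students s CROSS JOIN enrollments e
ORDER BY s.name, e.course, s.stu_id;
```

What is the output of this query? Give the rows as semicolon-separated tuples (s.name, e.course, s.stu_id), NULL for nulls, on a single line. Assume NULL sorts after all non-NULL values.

(Raj, CS, 5); (Raj, Math, 5); (Raj, Phys, 5); (Zane, CS, 4); (Zane, Math, 4); (Zane, Phys, 4); (NULL, CS, 3); (NULL, Math, 3); (NULL, Phys, 3)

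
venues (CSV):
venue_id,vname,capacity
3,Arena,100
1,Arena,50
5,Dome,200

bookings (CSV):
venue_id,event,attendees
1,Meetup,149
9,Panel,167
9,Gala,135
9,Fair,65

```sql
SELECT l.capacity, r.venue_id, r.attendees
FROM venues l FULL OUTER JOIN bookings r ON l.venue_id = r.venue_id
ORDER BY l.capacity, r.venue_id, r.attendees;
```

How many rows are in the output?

6

FULL OUTER JOIN keeps every row from both sides; unmatched rows get NULL for the other side's columns.
Matching on l.venue_id = r.venue_id.
Matched pairs: 1; unmatched l rows kept: 2; unmatched r rows kept: 3.
Total: 1 matched + 5 padded = 6 rows.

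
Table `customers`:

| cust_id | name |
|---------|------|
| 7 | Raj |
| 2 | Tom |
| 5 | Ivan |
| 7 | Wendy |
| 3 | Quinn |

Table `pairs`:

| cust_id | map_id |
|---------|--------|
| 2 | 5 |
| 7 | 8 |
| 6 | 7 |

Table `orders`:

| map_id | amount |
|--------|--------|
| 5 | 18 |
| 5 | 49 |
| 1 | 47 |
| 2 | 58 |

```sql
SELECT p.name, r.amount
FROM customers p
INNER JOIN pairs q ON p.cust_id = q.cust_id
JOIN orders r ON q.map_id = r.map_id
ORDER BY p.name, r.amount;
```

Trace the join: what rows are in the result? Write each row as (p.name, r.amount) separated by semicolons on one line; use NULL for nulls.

Step 1 — p INNER JOIN q on cust_id → 3 row(s).
Then INNER JOIN `orders r` on map_id: keep only rows whose q.map_id appears in r.

(Tom, 18); (Tom, 49)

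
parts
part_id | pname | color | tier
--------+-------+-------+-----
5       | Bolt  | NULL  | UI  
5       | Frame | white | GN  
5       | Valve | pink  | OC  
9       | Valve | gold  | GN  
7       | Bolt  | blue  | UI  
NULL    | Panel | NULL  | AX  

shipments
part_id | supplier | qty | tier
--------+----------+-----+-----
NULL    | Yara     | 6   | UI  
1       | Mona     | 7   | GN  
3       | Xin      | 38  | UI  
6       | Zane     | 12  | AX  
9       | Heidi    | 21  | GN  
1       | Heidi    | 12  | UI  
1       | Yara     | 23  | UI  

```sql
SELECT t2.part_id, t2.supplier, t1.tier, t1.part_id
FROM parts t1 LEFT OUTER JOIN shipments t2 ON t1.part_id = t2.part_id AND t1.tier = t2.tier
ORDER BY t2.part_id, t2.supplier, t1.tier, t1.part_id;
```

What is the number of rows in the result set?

6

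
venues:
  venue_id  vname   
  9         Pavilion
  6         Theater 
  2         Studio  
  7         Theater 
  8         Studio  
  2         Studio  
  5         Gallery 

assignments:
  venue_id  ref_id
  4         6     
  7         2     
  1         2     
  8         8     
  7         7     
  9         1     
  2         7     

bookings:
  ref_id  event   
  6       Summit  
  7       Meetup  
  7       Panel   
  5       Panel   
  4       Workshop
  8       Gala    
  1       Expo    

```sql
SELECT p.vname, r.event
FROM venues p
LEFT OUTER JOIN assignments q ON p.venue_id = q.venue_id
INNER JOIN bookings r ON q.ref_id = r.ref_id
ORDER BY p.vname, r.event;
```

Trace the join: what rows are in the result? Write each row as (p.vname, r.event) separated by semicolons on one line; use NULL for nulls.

(Pavilion, Expo); (Studio, Gala); (Studio, Meetup); (Studio, Meetup); (Studio, Panel); (Studio, Panel); (Theater, Meetup); (Theater, Panel)

Joins associate left-to-right: venues LEFT JOIN assignments on venue_id gives 8 intermediate row(s).
Then INNER JOIN `bookings r` on ref_id: keep only rows whose q.ref_id appears in r.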